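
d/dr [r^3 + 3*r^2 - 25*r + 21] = 3*r^2 + 6*r - 25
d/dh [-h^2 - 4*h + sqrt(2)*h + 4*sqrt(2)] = -2*h - 4 + sqrt(2)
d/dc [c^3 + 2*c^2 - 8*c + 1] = 3*c^2 + 4*c - 8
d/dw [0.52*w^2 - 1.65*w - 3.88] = 1.04*w - 1.65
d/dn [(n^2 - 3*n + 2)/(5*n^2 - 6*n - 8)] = 9/(25*n^2 + 40*n + 16)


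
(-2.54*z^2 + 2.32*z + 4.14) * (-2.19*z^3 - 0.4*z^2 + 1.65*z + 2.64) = 5.5626*z^5 - 4.0648*z^4 - 14.1856*z^3 - 4.5336*z^2 + 12.9558*z + 10.9296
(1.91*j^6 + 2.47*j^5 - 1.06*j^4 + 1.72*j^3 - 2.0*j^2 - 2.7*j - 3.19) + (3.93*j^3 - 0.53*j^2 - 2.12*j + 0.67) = 1.91*j^6 + 2.47*j^5 - 1.06*j^4 + 5.65*j^3 - 2.53*j^2 - 4.82*j - 2.52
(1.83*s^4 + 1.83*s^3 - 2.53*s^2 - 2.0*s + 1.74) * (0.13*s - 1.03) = 0.2379*s^5 - 1.647*s^4 - 2.2138*s^3 + 2.3459*s^2 + 2.2862*s - 1.7922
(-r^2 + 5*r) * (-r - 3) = r^3 - 2*r^2 - 15*r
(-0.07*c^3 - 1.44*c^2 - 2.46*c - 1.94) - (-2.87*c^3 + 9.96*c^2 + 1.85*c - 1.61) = 2.8*c^3 - 11.4*c^2 - 4.31*c - 0.33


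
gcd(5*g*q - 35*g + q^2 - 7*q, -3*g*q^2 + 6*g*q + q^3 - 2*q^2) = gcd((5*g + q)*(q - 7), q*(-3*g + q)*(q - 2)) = 1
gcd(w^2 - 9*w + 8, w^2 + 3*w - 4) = w - 1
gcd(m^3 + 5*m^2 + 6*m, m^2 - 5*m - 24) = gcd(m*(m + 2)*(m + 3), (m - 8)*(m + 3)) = m + 3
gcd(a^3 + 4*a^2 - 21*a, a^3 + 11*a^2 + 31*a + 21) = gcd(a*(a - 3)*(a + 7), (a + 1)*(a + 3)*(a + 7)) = a + 7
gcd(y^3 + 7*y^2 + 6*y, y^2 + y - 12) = 1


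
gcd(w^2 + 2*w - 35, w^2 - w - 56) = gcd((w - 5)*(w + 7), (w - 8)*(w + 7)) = w + 7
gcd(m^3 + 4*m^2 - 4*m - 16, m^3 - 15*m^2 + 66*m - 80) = m - 2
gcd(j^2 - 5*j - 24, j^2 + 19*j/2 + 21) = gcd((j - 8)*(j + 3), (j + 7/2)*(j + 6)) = 1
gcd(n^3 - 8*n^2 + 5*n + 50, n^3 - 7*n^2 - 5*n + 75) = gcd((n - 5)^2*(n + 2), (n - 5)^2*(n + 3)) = n^2 - 10*n + 25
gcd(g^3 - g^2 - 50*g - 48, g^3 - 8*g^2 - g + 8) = g^2 - 7*g - 8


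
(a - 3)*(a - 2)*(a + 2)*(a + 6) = a^4 + 3*a^3 - 22*a^2 - 12*a + 72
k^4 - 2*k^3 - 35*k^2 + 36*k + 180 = (k - 6)*(k - 3)*(k + 2)*(k + 5)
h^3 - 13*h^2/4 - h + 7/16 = (h - 7/2)*(h - 1/4)*(h + 1/2)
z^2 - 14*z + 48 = (z - 8)*(z - 6)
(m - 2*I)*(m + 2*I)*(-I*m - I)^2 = -m^4 - 2*m^3 - 5*m^2 - 8*m - 4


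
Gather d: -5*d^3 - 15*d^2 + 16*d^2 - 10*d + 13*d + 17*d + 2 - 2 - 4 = -5*d^3 + d^2 + 20*d - 4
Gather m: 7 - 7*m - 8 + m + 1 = -6*m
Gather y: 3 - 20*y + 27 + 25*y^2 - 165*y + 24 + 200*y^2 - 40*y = 225*y^2 - 225*y + 54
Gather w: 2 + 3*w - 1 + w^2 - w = w^2 + 2*w + 1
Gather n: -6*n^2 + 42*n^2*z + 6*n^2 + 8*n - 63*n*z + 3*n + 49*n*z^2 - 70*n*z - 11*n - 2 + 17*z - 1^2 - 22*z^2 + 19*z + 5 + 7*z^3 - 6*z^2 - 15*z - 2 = 42*n^2*z + n*(49*z^2 - 133*z) + 7*z^3 - 28*z^2 + 21*z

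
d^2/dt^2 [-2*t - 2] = 0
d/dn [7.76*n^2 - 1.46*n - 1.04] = 15.52*n - 1.46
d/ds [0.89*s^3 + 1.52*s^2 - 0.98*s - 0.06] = 2.67*s^2 + 3.04*s - 0.98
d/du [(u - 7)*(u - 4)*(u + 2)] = 3*u^2 - 18*u + 6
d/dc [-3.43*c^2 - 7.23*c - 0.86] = -6.86*c - 7.23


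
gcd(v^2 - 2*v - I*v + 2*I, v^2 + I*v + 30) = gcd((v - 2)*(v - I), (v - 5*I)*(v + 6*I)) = 1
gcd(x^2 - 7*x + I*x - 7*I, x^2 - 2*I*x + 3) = x + I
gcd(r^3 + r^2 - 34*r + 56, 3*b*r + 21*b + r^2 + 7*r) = r + 7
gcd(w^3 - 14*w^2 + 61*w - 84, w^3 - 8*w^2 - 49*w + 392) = w - 7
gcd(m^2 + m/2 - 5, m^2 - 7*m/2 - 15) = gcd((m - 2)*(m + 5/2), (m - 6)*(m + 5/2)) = m + 5/2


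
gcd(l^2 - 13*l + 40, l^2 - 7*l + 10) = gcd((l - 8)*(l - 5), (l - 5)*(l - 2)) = l - 5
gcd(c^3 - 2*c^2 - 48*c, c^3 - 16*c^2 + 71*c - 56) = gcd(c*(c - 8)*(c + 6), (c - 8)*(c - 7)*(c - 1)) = c - 8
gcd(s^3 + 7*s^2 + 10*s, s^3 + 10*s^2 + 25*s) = s^2 + 5*s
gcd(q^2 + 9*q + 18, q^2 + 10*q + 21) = q + 3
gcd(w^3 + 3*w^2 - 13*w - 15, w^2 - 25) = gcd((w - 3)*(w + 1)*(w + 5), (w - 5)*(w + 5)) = w + 5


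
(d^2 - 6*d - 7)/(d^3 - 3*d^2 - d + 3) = (d - 7)/(d^2 - 4*d + 3)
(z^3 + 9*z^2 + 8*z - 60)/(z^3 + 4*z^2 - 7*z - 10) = (z + 6)/(z + 1)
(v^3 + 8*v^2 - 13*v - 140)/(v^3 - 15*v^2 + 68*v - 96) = (v^2 + 12*v + 35)/(v^2 - 11*v + 24)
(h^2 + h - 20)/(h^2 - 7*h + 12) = (h + 5)/(h - 3)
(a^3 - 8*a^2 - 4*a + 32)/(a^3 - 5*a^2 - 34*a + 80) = (a + 2)/(a + 5)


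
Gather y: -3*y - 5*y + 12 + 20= 32 - 8*y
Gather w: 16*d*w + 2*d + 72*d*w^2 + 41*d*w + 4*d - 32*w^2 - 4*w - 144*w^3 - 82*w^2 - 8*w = 6*d - 144*w^3 + w^2*(72*d - 114) + w*(57*d - 12)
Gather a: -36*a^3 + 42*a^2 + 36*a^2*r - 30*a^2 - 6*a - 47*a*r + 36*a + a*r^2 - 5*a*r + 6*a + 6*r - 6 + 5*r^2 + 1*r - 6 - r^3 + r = -36*a^3 + a^2*(36*r + 12) + a*(r^2 - 52*r + 36) - r^3 + 5*r^2 + 8*r - 12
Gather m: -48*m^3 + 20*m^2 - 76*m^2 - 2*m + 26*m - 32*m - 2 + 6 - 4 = -48*m^3 - 56*m^2 - 8*m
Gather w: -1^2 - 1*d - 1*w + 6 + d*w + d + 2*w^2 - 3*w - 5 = 2*w^2 + w*(d - 4)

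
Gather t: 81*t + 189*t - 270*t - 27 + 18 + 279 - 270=0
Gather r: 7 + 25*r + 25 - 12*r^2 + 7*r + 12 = -12*r^2 + 32*r + 44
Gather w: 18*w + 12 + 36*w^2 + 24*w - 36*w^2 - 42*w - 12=0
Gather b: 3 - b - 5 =-b - 2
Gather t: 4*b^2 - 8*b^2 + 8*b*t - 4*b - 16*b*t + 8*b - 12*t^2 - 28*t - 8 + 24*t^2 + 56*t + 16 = -4*b^2 + 4*b + 12*t^2 + t*(28 - 8*b) + 8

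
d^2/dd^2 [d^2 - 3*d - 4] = 2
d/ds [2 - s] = -1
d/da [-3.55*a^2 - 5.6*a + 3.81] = -7.1*a - 5.6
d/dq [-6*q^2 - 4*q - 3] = -12*q - 4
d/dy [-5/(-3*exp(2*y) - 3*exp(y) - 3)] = 5*(-2*exp(y) - 1)*exp(y)/(3*(exp(2*y) + exp(y) + 1)^2)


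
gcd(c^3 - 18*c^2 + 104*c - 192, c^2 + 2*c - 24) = c - 4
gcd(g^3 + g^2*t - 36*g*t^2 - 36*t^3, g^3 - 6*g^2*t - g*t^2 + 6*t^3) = -g^2 + 5*g*t + 6*t^2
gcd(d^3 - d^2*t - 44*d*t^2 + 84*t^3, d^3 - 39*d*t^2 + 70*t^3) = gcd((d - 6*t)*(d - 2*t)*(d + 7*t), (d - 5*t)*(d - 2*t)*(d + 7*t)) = -d^2 - 5*d*t + 14*t^2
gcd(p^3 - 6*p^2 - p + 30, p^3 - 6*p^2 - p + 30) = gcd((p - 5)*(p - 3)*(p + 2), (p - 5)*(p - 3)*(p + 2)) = p^3 - 6*p^2 - p + 30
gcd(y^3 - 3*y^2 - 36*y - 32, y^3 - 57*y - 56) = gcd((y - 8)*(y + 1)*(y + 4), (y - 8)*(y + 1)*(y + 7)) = y^2 - 7*y - 8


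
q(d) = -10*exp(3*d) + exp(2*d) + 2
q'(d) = -30*exp(3*d) + 2*exp(2*d)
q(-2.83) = 2.00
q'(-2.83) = 0.00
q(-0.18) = -3.13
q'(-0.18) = -16.09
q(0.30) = -20.77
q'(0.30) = -70.14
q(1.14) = -293.92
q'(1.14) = -897.53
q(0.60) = -55.18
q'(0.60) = -174.85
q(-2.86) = 2.00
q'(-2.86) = 0.00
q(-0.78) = 1.25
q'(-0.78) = -2.47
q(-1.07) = 1.71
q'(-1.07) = -0.98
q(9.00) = -5320416746046.85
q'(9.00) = -15961315898115.68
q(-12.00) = 2.00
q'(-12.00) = 0.00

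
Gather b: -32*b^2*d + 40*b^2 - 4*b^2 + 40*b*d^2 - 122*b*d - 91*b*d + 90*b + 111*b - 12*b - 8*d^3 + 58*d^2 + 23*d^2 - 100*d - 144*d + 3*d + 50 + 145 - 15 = b^2*(36 - 32*d) + b*(40*d^2 - 213*d + 189) - 8*d^3 + 81*d^2 - 241*d + 180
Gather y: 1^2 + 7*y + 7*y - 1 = 14*y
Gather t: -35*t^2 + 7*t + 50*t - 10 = -35*t^2 + 57*t - 10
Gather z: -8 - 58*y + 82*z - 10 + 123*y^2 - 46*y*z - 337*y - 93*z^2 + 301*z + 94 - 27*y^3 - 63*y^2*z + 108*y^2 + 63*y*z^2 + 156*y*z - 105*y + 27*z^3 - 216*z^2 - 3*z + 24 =-27*y^3 + 231*y^2 - 500*y + 27*z^3 + z^2*(63*y - 309) + z*(-63*y^2 + 110*y + 380) + 100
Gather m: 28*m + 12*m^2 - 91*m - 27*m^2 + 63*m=-15*m^2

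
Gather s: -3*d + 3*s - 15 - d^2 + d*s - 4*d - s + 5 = -d^2 - 7*d + s*(d + 2) - 10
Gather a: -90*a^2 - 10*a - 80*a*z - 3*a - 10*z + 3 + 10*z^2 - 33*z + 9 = -90*a^2 + a*(-80*z - 13) + 10*z^2 - 43*z + 12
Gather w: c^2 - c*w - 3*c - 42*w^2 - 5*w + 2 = c^2 - 3*c - 42*w^2 + w*(-c - 5) + 2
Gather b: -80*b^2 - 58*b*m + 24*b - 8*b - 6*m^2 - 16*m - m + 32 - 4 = -80*b^2 + b*(16 - 58*m) - 6*m^2 - 17*m + 28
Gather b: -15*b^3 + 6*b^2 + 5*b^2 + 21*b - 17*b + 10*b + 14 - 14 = -15*b^3 + 11*b^2 + 14*b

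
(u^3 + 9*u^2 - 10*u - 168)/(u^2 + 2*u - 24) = u + 7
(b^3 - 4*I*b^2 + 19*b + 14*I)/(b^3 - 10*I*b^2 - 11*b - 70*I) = (b + I)/(b - 5*I)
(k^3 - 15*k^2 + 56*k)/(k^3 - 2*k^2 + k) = (k^2 - 15*k + 56)/(k^2 - 2*k + 1)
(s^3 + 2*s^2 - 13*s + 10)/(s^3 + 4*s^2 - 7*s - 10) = (s - 1)/(s + 1)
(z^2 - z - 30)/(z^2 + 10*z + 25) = (z - 6)/(z + 5)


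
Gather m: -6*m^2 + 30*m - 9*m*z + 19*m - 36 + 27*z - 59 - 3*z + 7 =-6*m^2 + m*(49 - 9*z) + 24*z - 88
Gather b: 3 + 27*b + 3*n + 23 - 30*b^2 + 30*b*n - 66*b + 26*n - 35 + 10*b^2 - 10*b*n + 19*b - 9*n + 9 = -20*b^2 + b*(20*n - 20) + 20*n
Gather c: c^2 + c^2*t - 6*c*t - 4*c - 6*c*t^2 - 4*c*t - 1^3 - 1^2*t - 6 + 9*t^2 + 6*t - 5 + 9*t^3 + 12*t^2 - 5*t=c^2*(t + 1) + c*(-6*t^2 - 10*t - 4) + 9*t^3 + 21*t^2 - 12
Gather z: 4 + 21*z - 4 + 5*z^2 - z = 5*z^2 + 20*z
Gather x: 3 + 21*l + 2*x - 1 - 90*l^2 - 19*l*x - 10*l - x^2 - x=-90*l^2 + 11*l - x^2 + x*(1 - 19*l) + 2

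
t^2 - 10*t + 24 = (t - 6)*(t - 4)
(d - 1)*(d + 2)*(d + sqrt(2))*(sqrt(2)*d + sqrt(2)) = sqrt(2)*d^4 + 2*d^3 + 2*sqrt(2)*d^3 - sqrt(2)*d^2 + 4*d^2 - 2*sqrt(2)*d - 2*d - 4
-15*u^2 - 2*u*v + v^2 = (-5*u + v)*(3*u + v)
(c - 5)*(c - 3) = c^2 - 8*c + 15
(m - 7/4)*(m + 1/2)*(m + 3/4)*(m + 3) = m^4 + 5*m^3/2 - 53*m^2/16 - 195*m/32 - 63/32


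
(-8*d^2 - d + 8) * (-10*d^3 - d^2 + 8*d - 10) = 80*d^5 + 18*d^4 - 143*d^3 + 64*d^2 + 74*d - 80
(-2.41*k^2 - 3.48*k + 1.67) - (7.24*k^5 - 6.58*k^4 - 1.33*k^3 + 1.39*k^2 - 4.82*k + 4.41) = -7.24*k^5 + 6.58*k^4 + 1.33*k^3 - 3.8*k^2 + 1.34*k - 2.74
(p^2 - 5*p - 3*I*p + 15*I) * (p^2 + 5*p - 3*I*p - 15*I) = p^4 - 6*I*p^3 - 34*p^2 + 150*I*p + 225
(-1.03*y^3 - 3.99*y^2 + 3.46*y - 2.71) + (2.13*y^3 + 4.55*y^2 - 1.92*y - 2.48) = 1.1*y^3 + 0.56*y^2 + 1.54*y - 5.19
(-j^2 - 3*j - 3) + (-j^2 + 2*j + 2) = -2*j^2 - j - 1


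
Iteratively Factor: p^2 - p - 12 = (p + 3)*(p - 4)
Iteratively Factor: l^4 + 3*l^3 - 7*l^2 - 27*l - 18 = (l + 3)*(l^3 - 7*l - 6) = (l - 3)*(l + 3)*(l^2 + 3*l + 2) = (l - 3)*(l + 1)*(l + 3)*(l + 2)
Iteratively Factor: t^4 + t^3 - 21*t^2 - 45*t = (t - 5)*(t^3 + 6*t^2 + 9*t) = (t - 5)*(t + 3)*(t^2 + 3*t) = (t - 5)*(t + 3)^2*(t)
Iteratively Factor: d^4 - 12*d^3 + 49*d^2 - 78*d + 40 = (d - 2)*(d^3 - 10*d^2 + 29*d - 20) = (d - 5)*(d - 2)*(d^2 - 5*d + 4) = (d - 5)*(d - 4)*(d - 2)*(d - 1)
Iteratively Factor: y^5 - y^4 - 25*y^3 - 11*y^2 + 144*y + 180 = (y - 5)*(y^4 + 4*y^3 - 5*y^2 - 36*y - 36) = (y - 5)*(y + 3)*(y^3 + y^2 - 8*y - 12) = (y - 5)*(y + 2)*(y + 3)*(y^2 - y - 6) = (y - 5)*(y - 3)*(y + 2)*(y + 3)*(y + 2)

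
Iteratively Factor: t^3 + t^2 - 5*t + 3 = (t + 3)*(t^2 - 2*t + 1) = (t - 1)*(t + 3)*(t - 1)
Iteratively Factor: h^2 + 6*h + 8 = (h + 2)*(h + 4)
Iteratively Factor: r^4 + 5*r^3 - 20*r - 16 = (r + 4)*(r^3 + r^2 - 4*r - 4) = (r + 2)*(r + 4)*(r^2 - r - 2) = (r - 2)*(r + 2)*(r + 4)*(r + 1)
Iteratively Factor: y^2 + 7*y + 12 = (y + 3)*(y + 4)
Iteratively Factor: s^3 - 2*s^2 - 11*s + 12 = (s - 1)*(s^2 - s - 12) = (s - 1)*(s + 3)*(s - 4)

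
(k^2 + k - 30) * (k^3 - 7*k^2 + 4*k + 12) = k^5 - 6*k^4 - 33*k^3 + 226*k^2 - 108*k - 360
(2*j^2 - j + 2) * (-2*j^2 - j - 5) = -4*j^4 - 13*j^2 + 3*j - 10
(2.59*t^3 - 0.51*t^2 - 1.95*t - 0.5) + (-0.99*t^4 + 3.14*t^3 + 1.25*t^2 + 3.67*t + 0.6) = -0.99*t^4 + 5.73*t^3 + 0.74*t^2 + 1.72*t + 0.1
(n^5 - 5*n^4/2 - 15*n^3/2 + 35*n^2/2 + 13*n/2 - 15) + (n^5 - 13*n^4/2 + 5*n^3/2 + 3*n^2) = 2*n^5 - 9*n^4 - 5*n^3 + 41*n^2/2 + 13*n/2 - 15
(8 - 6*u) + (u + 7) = 15 - 5*u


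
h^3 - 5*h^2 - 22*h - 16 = (h - 8)*(h + 1)*(h + 2)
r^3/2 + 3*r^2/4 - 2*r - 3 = (r/2 + 1)*(r - 2)*(r + 3/2)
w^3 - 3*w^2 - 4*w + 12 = (w - 3)*(w - 2)*(w + 2)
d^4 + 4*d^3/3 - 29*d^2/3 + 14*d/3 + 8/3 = (d - 2)*(d - 1)*(d + 1/3)*(d + 4)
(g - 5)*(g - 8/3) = g^2 - 23*g/3 + 40/3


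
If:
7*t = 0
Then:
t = 0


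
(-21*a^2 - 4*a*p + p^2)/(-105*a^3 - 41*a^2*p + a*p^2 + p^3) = 1/(5*a + p)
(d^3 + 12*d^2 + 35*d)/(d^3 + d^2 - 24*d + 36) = d*(d^2 + 12*d + 35)/(d^3 + d^2 - 24*d + 36)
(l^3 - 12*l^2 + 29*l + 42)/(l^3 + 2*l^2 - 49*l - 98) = (l^2 - 5*l - 6)/(l^2 + 9*l + 14)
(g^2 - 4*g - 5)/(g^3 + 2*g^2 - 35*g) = (g + 1)/(g*(g + 7))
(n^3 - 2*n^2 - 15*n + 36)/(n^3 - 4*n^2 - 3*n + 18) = (n + 4)/(n + 2)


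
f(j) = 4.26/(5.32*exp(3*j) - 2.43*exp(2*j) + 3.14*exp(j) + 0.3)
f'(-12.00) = 0.00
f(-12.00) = 14.20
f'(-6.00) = -0.35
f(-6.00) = 13.84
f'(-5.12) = -0.78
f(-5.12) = 13.37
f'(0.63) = -0.37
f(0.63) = 0.13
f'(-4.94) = -0.91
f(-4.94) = 13.22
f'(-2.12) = -3.36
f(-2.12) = 6.54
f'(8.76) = -0.00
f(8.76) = 0.00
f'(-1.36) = -3.00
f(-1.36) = 4.11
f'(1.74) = -0.01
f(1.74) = 0.00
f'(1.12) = -0.09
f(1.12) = 0.03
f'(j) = 4.26*(-15.96*exp(3*j) + 4.86*exp(2*j) - 3.14*exp(j))/(5.32*exp(3*j) - 2.43*exp(2*j) + 3.14*exp(j) + 0.3)^2 = (-67.9896*exp(2*j) + 20.7036*exp(j) - 13.3764)*exp(j)/(5.32*exp(3*j) - 2.43*exp(2*j) + 3.14*exp(j) + 0.3)^2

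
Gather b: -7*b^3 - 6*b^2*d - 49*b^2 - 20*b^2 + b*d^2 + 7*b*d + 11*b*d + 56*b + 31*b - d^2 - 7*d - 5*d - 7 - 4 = -7*b^3 + b^2*(-6*d - 69) + b*(d^2 + 18*d + 87) - d^2 - 12*d - 11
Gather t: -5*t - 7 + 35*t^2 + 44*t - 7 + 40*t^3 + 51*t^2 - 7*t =40*t^3 + 86*t^2 + 32*t - 14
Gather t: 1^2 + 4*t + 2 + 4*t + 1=8*t + 4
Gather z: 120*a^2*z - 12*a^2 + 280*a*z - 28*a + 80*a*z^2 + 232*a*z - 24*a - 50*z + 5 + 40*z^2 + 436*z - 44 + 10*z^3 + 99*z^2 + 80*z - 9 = -12*a^2 - 52*a + 10*z^3 + z^2*(80*a + 139) + z*(120*a^2 + 512*a + 466) - 48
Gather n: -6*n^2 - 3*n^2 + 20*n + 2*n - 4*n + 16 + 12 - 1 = -9*n^2 + 18*n + 27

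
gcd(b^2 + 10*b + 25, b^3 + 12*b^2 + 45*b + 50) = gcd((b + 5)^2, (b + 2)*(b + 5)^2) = b^2 + 10*b + 25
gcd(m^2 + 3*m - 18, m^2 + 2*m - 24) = m + 6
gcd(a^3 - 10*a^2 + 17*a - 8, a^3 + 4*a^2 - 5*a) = a - 1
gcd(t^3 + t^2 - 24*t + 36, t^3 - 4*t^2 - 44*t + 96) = t^2 + 4*t - 12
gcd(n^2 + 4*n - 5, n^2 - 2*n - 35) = n + 5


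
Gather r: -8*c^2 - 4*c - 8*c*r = -8*c^2 - 8*c*r - 4*c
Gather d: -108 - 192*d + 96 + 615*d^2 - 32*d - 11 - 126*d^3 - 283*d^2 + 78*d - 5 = -126*d^3 + 332*d^2 - 146*d - 28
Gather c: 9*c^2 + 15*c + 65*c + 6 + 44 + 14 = 9*c^2 + 80*c + 64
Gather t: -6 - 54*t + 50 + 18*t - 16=28 - 36*t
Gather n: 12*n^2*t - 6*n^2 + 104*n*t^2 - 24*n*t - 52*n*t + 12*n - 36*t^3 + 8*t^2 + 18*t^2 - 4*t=n^2*(12*t - 6) + n*(104*t^2 - 76*t + 12) - 36*t^3 + 26*t^2 - 4*t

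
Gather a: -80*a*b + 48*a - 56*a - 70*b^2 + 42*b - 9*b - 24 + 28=a*(-80*b - 8) - 70*b^2 + 33*b + 4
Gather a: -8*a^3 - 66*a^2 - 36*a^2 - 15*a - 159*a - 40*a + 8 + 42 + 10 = -8*a^3 - 102*a^2 - 214*a + 60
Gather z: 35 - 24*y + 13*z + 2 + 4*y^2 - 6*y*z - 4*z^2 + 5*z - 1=4*y^2 - 24*y - 4*z^2 + z*(18 - 6*y) + 36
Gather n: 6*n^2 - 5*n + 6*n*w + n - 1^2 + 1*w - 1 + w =6*n^2 + n*(6*w - 4) + 2*w - 2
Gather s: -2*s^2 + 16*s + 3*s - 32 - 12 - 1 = -2*s^2 + 19*s - 45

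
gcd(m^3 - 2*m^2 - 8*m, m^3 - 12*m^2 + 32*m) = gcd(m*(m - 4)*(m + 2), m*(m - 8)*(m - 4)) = m^2 - 4*m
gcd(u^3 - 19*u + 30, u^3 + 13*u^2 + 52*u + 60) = u + 5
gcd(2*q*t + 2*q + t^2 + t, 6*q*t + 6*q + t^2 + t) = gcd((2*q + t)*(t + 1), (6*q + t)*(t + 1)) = t + 1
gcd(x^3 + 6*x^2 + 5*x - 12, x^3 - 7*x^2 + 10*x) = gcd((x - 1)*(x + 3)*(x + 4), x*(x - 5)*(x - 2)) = 1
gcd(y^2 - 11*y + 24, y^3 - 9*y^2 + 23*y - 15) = y - 3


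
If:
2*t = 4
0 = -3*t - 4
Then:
No Solution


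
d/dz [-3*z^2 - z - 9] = -6*z - 1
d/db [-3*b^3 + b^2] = b*(2 - 9*b)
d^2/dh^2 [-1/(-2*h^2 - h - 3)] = 2*(-4*h^2 - 2*h + (4*h + 1)^2 - 6)/(2*h^2 + h + 3)^3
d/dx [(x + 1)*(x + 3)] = 2*x + 4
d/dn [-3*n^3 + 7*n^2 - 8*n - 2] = -9*n^2 + 14*n - 8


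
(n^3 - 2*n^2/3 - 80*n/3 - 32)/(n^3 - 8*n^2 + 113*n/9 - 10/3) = 3*(3*n^2 + 16*n + 16)/(9*n^2 - 18*n + 5)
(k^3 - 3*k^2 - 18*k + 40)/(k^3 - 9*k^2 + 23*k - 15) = (k^2 + 2*k - 8)/(k^2 - 4*k + 3)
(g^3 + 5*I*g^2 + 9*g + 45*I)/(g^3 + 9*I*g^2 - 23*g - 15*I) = (g - 3*I)/(g + I)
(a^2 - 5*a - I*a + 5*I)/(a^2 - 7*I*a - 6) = (a - 5)/(a - 6*I)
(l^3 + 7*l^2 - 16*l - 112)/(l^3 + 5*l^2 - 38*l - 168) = (l - 4)/(l - 6)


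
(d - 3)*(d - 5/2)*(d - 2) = d^3 - 15*d^2/2 + 37*d/2 - 15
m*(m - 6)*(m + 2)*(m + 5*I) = m^4 - 4*m^3 + 5*I*m^3 - 12*m^2 - 20*I*m^2 - 60*I*m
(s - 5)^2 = s^2 - 10*s + 25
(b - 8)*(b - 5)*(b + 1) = b^3 - 12*b^2 + 27*b + 40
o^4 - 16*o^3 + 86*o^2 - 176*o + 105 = (o - 7)*(o - 5)*(o - 3)*(o - 1)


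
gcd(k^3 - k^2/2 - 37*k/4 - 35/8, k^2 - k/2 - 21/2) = k - 7/2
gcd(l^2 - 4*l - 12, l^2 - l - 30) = l - 6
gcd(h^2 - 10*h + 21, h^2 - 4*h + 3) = h - 3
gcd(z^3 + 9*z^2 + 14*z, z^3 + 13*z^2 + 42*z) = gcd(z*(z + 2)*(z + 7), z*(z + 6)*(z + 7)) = z^2 + 7*z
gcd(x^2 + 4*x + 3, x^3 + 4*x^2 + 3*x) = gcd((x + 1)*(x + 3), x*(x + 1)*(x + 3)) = x^2 + 4*x + 3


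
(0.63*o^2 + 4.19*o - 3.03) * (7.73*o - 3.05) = 4.8699*o^3 + 30.4672*o^2 - 36.2014*o + 9.2415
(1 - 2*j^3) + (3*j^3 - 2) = j^3 - 1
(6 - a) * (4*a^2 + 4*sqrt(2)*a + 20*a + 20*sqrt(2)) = -4*a^3 - 4*sqrt(2)*a^2 + 4*a^2 + 4*sqrt(2)*a + 120*a + 120*sqrt(2)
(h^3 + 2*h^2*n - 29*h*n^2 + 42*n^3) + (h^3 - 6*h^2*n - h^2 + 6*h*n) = 2*h^3 - 4*h^2*n - h^2 - 29*h*n^2 + 6*h*n + 42*n^3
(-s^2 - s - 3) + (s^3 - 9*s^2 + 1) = s^3 - 10*s^2 - s - 2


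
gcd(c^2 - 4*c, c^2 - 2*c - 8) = c - 4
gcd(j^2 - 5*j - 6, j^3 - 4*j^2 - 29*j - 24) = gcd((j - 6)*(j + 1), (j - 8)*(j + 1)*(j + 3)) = j + 1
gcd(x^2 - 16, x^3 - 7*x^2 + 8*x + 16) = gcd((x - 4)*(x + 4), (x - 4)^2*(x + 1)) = x - 4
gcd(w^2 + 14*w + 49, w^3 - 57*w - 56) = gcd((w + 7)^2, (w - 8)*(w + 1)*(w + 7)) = w + 7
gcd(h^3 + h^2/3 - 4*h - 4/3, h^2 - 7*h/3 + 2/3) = h - 2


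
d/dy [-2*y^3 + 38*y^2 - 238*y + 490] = -6*y^2 + 76*y - 238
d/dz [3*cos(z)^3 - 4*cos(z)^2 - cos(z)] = (-9*cos(z)^2 + 8*cos(z) + 1)*sin(z)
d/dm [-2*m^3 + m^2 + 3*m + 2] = -6*m^2 + 2*m + 3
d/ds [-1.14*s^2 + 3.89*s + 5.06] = 3.89 - 2.28*s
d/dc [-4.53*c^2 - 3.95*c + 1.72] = -9.06*c - 3.95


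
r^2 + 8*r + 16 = (r + 4)^2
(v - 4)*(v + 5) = v^2 + v - 20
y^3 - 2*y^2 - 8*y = y*(y - 4)*(y + 2)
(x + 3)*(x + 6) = x^2 + 9*x + 18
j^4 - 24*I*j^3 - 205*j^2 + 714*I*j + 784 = (j - 8*I)*(j - 7*I)^2*(j - 2*I)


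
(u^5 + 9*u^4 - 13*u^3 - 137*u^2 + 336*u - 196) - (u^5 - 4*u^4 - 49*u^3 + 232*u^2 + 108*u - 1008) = 13*u^4 + 36*u^3 - 369*u^2 + 228*u + 812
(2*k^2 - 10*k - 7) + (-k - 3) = 2*k^2 - 11*k - 10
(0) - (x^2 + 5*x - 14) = -x^2 - 5*x + 14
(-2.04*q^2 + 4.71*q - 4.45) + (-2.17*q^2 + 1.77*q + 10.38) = -4.21*q^2 + 6.48*q + 5.93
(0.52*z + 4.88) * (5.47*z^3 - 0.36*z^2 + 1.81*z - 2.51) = 2.8444*z^4 + 26.5064*z^3 - 0.8156*z^2 + 7.5276*z - 12.2488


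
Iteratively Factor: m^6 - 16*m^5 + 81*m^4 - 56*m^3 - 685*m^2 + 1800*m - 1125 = (m - 3)*(m^5 - 13*m^4 + 42*m^3 + 70*m^2 - 475*m + 375) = (m - 5)*(m - 3)*(m^4 - 8*m^3 + 2*m^2 + 80*m - 75) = (m - 5)*(m - 3)*(m - 1)*(m^3 - 7*m^2 - 5*m + 75) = (m - 5)^2*(m - 3)*(m - 1)*(m^2 - 2*m - 15) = (m - 5)^2*(m - 3)*(m - 1)*(m + 3)*(m - 5)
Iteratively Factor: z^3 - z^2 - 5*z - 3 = (z + 1)*(z^2 - 2*z - 3) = (z - 3)*(z + 1)*(z + 1)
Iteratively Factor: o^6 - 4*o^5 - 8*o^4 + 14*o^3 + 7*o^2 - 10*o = (o - 1)*(o^5 - 3*o^4 - 11*o^3 + 3*o^2 + 10*o) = (o - 1)*(o + 1)*(o^4 - 4*o^3 - 7*o^2 + 10*o) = o*(o - 1)*(o + 1)*(o^3 - 4*o^2 - 7*o + 10) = o*(o - 1)*(o + 1)*(o + 2)*(o^2 - 6*o + 5) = o*(o - 1)^2*(o + 1)*(o + 2)*(o - 5)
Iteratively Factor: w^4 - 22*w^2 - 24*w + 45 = (w + 3)*(w^3 - 3*w^2 - 13*w + 15) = (w - 5)*(w + 3)*(w^2 + 2*w - 3) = (w - 5)*(w + 3)^2*(w - 1)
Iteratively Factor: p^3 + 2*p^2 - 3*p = (p + 3)*(p^2 - p) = (p - 1)*(p + 3)*(p)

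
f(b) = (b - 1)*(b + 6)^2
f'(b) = (b - 1)*(2*b + 12) + (b + 6)^2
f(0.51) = -20.77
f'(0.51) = 36.00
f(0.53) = -20.04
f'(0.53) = 36.50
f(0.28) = -28.40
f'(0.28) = 30.40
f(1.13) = 6.61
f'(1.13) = 52.69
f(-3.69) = -25.03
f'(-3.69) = -16.33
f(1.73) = 43.62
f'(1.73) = 71.04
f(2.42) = 100.67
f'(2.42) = 94.81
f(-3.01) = -35.85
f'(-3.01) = -15.04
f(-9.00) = -90.00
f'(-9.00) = 69.00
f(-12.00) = -468.00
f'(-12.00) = 192.00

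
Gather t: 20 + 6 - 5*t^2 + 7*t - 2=-5*t^2 + 7*t + 24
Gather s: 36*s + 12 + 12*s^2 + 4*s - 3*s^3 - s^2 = -3*s^3 + 11*s^2 + 40*s + 12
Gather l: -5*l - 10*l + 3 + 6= 9 - 15*l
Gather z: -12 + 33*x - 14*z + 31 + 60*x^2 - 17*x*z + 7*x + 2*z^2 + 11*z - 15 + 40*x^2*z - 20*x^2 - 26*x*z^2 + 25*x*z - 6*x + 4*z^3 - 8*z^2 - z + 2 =40*x^2 + 34*x + 4*z^3 + z^2*(-26*x - 6) + z*(40*x^2 + 8*x - 4) + 6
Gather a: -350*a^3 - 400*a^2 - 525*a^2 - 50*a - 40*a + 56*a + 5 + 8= -350*a^3 - 925*a^2 - 34*a + 13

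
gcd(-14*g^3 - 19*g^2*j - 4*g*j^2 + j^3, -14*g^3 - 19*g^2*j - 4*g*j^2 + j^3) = 14*g^3 + 19*g^2*j + 4*g*j^2 - j^3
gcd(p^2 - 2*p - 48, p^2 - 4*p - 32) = p - 8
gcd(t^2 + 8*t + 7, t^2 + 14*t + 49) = t + 7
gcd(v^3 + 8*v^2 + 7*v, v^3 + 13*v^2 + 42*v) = v^2 + 7*v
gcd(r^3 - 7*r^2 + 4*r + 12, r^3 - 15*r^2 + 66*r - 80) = r - 2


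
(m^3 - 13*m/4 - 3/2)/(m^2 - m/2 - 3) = m + 1/2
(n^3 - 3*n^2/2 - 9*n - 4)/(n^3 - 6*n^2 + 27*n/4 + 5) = 2*(n + 2)/(2*n - 5)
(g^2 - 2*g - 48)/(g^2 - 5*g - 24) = (g + 6)/(g + 3)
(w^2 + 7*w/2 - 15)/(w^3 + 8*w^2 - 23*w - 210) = (w - 5/2)/(w^2 + 2*w - 35)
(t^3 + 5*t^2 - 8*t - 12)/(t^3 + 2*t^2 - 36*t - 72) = (t^2 - t - 2)/(t^2 - 4*t - 12)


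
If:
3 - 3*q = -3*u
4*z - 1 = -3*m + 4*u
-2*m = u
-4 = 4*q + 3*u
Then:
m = 4/7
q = -1/7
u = -8/7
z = -37/28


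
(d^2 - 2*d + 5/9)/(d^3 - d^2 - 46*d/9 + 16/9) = (3*d - 5)/(3*d^2 - 2*d - 16)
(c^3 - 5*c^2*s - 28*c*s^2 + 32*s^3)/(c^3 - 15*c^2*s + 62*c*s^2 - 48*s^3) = (-c - 4*s)/(-c + 6*s)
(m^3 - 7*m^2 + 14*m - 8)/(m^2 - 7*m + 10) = (m^2 - 5*m + 4)/(m - 5)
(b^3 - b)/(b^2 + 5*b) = (b^2 - 1)/(b + 5)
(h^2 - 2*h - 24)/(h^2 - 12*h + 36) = (h + 4)/(h - 6)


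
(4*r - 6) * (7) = 28*r - 42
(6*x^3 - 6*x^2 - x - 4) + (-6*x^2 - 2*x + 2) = 6*x^3 - 12*x^2 - 3*x - 2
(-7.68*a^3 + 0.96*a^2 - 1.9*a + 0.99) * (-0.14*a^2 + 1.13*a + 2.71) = 1.0752*a^5 - 8.8128*a^4 - 19.462*a^3 + 0.316*a^2 - 4.0303*a + 2.6829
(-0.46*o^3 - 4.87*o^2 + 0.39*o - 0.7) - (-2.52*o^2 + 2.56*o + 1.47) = -0.46*o^3 - 2.35*o^2 - 2.17*o - 2.17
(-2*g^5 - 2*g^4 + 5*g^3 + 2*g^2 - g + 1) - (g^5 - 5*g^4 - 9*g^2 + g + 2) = -3*g^5 + 3*g^4 + 5*g^3 + 11*g^2 - 2*g - 1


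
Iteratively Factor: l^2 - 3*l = (l - 3)*(l)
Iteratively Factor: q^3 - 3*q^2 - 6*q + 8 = (q - 4)*(q^2 + q - 2) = (q - 4)*(q + 2)*(q - 1)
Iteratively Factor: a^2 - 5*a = (a - 5)*(a)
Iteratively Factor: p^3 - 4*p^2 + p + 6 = (p - 2)*(p^2 - 2*p - 3) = (p - 2)*(p + 1)*(p - 3)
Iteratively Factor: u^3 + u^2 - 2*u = (u)*(u^2 + u - 2) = u*(u - 1)*(u + 2)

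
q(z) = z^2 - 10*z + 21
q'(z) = 2*z - 10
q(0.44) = 16.79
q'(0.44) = -9.12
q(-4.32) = 82.86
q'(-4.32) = -18.64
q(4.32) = -3.54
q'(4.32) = -1.36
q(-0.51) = 26.36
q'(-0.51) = -11.02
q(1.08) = 11.37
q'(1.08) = -7.84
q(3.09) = -0.35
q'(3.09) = -3.82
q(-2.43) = 51.20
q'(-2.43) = -14.86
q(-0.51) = 26.36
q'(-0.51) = -11.02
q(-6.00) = 117.00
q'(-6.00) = -22.00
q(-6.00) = 117.00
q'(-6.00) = -22.00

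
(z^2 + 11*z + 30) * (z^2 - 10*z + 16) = z^4 + z^3 - 64*z^2 - 124*z + 480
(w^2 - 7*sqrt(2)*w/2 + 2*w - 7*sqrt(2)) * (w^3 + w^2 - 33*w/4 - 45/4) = w^5 - 7*sqrt(2)*w^4/2 + 3*w^4 - 21*sqrt(2)*w^3/2 - 25*w^3/4 - 111*w^2/4 + 175*sqrt(2)*w^2/8 - 45*w/2 + 777*sqrt(2)*w/8 + 315*sqrt(2)/4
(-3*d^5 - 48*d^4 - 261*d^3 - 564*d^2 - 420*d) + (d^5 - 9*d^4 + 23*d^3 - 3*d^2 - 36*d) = -2*d^5 - 57*d^4 - 238*d^3 - 567*d^2 - 456*d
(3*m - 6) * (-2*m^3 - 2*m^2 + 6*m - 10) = -6*m^4 + 6*m^3 + 30*m^2 - 66*m + 60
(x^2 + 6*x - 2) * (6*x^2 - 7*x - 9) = 6*x^4 + 29*x^3 - 63*x^2 - 40*x + 18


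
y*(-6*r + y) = -6*r*y + y^2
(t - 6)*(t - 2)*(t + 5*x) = t^3 + 5*t^2*x - 8*t^2 - 40*t*x + 12*t + 60*x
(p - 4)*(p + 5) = p^2 + p - 20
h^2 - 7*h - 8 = (h - 8)*(h + 1)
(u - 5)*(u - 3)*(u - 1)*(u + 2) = u^4 - 7*u^3 + 5*u^2 + 31*u - 30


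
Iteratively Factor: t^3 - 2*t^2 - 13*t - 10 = (t - 5)*(t^2 + 3*t + 2) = (t - 5)*(t + 1)*(t + 2)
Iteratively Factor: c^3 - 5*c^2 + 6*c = (c - 2)*(c^2 - 3*c) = c*(c - 2)*(c - 3)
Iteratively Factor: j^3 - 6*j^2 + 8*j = (j)*(j^2 - 6*j + 8) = j*(j - 4)*(j - 2)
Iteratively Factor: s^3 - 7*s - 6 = (s + 2)*(s^2 - 2*s - 3) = (s + 1)*(s + 2)*(s - 3)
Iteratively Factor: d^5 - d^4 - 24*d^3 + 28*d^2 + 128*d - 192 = (d - 4)*(d^4 + 3*d^3 - 12*d^2 - 20*d + 48) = (d - 4)*(d - 2)*(d^3 + 5*d^2 - 2*d - 24) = (d - 4)*(d - 2)*(d + 4)*(d^2 + d - 6) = (d - 4)*(d - 2)*(d + 3)*(d + 4)*(d - 2)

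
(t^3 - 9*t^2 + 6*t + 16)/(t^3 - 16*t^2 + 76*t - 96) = (t + 1)/(t - 6)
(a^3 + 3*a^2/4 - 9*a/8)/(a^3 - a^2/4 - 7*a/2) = (-8*a^2 - 6*a + 9)/(2*(-4*a^2 + a + 14))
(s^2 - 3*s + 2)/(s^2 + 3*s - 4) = (s - 2)/(s + 4)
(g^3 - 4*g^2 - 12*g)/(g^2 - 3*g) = (g^2 - 4*g - 12)/(g - 3)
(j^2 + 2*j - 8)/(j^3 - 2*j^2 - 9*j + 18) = (j + 4)/(j^2 - 9)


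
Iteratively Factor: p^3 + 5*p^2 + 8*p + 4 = (p + 1)*(p^2 + 4*p + 4) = (p + 1)*(p + 2)*(p + 2)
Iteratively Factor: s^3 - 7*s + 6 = (s + 3)*(s^2 - 3*s + 2) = (s - 1)*(s + 3)*(s - 2)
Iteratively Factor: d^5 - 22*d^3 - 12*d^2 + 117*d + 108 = (d + 3)*(d^4 - 3*d^3 - 13*d^2 + 27*d + 36) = (d + 1)*(d + 3)*(d^3 - 4*d^2 - 9*d + 36) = (d + 1)*(d + 3)^2*(d^2 - 7*d + 12) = (d - 4)*(d + 1)*(d + 3)^2*(d - 3)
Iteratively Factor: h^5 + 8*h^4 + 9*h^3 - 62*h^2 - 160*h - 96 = (h + 4)*(h^4 + 4*h^3 - 7*h^2 - 34*h - 24) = (h + 2)*(h + 4)*(h^3 + 2*h^2 - 11*h - 12) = (h - 3)*(h + 2)*(h + 4)*(h^2 + 5*h + 4) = (h - 3)*(h + 1)*(h + 2)*(h + 4)*(h + 4)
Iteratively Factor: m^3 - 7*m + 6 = (m + 3)*(m^2 - 3*m + 2) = (m - 2)*(m + 3)*(m - 1)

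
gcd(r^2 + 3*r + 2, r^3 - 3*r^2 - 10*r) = r + 2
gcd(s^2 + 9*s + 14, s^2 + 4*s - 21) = s + 7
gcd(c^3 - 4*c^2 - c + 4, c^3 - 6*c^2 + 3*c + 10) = c + 1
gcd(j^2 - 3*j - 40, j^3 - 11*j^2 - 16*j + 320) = j^2 - 3*j - 40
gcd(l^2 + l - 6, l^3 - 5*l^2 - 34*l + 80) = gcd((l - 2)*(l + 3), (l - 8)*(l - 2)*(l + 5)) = l - 2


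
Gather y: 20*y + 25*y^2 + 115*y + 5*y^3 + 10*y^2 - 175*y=5*y^3 + 35*y^2 - 40*y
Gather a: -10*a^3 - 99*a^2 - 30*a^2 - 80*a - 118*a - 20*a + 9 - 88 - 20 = -10*a^3 - 129*a^2 - 218*a - 99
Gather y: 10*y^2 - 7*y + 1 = 10*y^2 - 7*y + 1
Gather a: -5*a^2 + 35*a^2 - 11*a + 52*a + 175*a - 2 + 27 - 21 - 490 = 30*a^2 + 216*a - 486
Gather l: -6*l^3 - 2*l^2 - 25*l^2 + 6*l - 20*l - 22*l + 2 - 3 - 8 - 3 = -6*l^3 - 27*l^2 - 36*l - 12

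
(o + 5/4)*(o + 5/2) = o^2 + 15*o/4 + 25/8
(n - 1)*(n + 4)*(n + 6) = n^3 + 9*n^2 + 14*n - 24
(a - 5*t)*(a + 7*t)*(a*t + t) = a^3*t + 2*a^2*t^2 + a^2*t - 35*a*t^3 + 2*a*t^2 - 35*t^3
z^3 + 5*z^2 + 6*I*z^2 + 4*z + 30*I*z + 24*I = (z + 1)*(z + 4)*(z + 6*I)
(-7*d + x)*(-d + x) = 7*d^2 - 8*d*x + x^2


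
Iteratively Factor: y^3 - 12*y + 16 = (y + 4)*(y^2 - 4*y + 4) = (y - 2)*(y + 4)*(y - 2)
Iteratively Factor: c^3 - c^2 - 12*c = (c)*(c^2 - c - 12) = c*(c + 3)*(c - 4)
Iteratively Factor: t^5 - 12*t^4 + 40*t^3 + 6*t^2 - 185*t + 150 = (t - 5)*(t^4 - 7*t^3 + 5*t^2 + 31*t - 30) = (t - 5)*(t - 1)*(t^3 - 6*t^2 - t + 30) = (t - 5)*(t - 3)*(t - 1)*(t^2 - 3*t - 10) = (t - 5)^2*(t - 3)*(t - 1)*(t + 2)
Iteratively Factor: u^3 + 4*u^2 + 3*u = (u)*(u^2 + 4*u + 3) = u*(u + 3)*(u + 1)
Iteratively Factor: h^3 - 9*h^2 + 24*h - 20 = (h - 5)*(h^2 - 4*h + 4) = (h - 5)*(h - 2)*(h - 2)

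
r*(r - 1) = r^2 - r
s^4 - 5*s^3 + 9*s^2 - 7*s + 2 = (s - 2)*(s - 1)^3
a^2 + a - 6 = (a - 2)*(a + 3)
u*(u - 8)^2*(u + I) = u^4 - 16*u^3 + I*u^3 + 64*u^2 - 16*I*u^2 + 64*I*u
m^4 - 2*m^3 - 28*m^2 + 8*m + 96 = (m - 6)*(m - 2)*(m + 2)*(m + 4)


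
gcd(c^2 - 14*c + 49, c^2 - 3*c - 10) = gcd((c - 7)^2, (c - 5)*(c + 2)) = 1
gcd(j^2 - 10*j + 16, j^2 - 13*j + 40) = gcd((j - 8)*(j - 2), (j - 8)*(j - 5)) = j - 8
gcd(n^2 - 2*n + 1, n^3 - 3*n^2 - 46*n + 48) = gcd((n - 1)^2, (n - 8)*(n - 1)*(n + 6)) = n - 1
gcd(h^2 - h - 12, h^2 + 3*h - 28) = h - 4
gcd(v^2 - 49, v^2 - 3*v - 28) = v - 7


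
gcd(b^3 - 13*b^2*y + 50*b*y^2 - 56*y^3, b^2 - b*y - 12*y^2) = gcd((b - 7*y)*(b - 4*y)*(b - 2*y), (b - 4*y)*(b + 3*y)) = -b + 4*y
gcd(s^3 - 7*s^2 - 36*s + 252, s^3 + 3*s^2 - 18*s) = s + 6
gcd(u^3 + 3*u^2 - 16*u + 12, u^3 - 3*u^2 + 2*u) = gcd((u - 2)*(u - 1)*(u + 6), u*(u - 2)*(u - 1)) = u^2 - 3*u + 2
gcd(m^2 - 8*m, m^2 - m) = m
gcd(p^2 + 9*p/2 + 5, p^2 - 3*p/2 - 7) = p + 2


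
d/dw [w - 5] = 1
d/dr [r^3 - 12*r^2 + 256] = 3*r*(r - 8)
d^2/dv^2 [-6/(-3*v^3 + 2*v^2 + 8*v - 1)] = 12*((2 - 9*v)*(3*v^3 - 2*v^2 - 8*v + 1) + (-9*v^2 + 4*v + 8)^2)/(3*v^3 - 2*v^2 - 8*v + 1)^3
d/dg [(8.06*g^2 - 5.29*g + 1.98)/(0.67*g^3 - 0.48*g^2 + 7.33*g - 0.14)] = (-5.4002*g^4 + 7.0886*g^3 + 52.5608*g^2 - 0.356000000000002*g - 13.7728)/(0.4489*g^6 - 0.6432*g^5 + 10.0526*g^4 - 7.2244*g^3 + 53.8633*g^2 - 2.0524*g + 0.0196)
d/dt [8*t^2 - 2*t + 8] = 16*t - 2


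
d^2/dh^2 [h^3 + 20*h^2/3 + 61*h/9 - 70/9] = 6*h + 40/3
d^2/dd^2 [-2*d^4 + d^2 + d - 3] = 2 - 24*d^2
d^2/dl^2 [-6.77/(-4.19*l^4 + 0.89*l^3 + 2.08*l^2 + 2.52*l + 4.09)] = ((-340.3956*l^2 + 36.1518*l + 28.1632)*(-4.19*l^4 + 0.89*l^3 + 2.08*l^2 + 2.52*l + 4.09) - 6.77*(-33.52*l^3 + 5.34*l^2 + 8.32*l + 5.04)*(-16.76*l^3 + 2.67*l^2 + 4.16*l + 2.52))/(-4.19*l^4 + 0.89*l^3 + 2.08*l^2 + 2.52*l + 4.09)^3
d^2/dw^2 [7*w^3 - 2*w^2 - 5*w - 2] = 42*w - 4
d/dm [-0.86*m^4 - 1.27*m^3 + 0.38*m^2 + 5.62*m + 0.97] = -3.44*m^3 - 3.81*m^2 + 0.76*m + 5.62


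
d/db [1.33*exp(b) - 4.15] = 1.33*exp(b)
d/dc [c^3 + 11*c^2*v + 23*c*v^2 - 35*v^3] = 3*c^2 + 22*c*v + 23*v^2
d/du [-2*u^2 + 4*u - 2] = 4 - 4*u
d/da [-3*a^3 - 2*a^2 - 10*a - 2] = -9*a^2 - 4*a - 10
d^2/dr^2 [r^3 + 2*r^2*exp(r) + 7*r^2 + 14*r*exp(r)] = 2*r^2*exp(r) + 22*r*exp(r) + 6*r + 32*exp(r) + 14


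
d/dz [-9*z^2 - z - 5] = -18*z - 1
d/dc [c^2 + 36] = 2*c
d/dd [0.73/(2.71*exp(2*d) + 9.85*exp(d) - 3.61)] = (-3.9566*exp(d) - 7.1905)*exp(d)/(2.71*exp(2*d) + 9.85*exp(d) - 3.61)^2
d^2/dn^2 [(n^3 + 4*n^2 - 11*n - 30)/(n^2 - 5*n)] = 4*(17*n^3 - 45*n^2 + 225*n - 375)/(n^3*(n^3 - 15*n^2 + 75*n - 125))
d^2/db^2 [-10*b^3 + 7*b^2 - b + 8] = 14 - 60*b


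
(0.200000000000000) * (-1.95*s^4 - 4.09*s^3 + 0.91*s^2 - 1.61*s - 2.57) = -0.39*s^4 - 0.818*s^3 + 0.182*s^2 - 0.322*s - 0.514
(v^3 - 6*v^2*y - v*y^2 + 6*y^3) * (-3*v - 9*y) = -3*v^4 + 9*v^3*y + 57*v^2*y^2 - 9*v*y^3 - 54*y^4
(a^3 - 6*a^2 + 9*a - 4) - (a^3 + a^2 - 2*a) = -7*a^2 + 11*a - 4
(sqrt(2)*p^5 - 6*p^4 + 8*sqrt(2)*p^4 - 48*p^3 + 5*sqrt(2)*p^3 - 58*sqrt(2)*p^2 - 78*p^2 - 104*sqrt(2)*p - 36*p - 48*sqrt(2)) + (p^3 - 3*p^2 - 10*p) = sqrt(2)*p^5 - 6*p^4 + 8*sqrt(2)*p^4 - 47*p^3 + 5*sqrt(2)*p^3 - 58*sqrt(2)*p^2 - 81*p^2 - 104*sqrt(2)*p - 46*p - 48*sqrt(2)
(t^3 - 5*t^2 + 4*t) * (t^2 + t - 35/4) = t^5 - 4*t^4 - 39*t^3/4 + 191*t^2/4 - 35*t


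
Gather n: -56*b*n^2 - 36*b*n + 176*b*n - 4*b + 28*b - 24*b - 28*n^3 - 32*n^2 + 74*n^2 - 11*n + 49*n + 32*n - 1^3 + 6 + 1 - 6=-28*n^3 + n^2*(42 - 56*b) + n*(140*b + 70)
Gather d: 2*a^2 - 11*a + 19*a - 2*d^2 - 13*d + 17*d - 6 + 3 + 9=2*a^2 + 8*a - 2*d^2 + 4*d + 6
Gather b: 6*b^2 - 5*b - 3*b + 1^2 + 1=6*b^2 - 8*b + 2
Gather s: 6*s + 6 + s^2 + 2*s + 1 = s^2 + 8*s + 7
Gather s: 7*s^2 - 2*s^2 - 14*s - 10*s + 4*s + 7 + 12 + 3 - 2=5*s^2 - 20*s + 20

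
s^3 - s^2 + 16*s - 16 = (s - 1)*(s - 4*I)*(s + 4*I)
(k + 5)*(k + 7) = k^2 + 12*k + 35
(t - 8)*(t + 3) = t^2 - 5*t - 24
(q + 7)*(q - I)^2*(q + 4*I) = q^4 + 7*q^3 + 2*I*q^3 + 7*q^2 + 14*I*q^2 + 49*q - 4*I*q - 28*I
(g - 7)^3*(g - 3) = g^4 - 24*g^3 + 210*g^2 - 784*g + 1029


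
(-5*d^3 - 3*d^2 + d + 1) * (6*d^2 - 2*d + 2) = -30*d^5 - 8*d^4 + 2*d^3 - 2*d^2 + 2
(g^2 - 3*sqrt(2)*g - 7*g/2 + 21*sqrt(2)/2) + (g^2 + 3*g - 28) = 2*g^2 - 3*sqrt(2)*g - g/2 - 28 + 21*sqrt(2)/2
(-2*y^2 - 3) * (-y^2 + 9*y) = 2*y^4 - 18*y^3 + 3*y^2 - 27*y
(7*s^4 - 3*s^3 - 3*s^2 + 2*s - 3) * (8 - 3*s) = -21*s^5 + 65*s^4 - 15*s^3 - 30*s^2 + 25*s - 24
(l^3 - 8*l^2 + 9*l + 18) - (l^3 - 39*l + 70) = -8*l^2 + 48*l - 52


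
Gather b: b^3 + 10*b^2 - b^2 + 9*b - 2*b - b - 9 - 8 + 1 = b^3 + 9*b^2 + 6*b - 16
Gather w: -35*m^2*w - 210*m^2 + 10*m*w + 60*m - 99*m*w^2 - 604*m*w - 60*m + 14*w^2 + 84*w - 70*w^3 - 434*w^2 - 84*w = -210*m^2 - 70*w^3 + w^2*(-99*m - 420) + w*(-35*m^2 - 594*m)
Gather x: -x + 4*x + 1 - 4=3*x - 3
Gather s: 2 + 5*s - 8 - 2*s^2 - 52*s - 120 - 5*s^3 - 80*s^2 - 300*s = -5*s^3 - 82*s^2 - 347*s - 126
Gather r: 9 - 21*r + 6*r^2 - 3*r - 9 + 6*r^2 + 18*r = 12*r^2 - 6*r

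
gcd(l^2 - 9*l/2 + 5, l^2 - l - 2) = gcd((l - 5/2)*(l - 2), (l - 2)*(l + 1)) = l - 2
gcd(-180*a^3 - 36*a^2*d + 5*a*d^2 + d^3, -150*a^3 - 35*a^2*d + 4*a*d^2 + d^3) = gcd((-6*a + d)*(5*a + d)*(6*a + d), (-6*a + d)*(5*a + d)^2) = 30*a^2 + a*d - d^2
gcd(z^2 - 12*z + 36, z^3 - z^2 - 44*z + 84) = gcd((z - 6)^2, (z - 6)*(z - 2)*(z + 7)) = z - 6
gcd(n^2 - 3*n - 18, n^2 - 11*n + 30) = n - 6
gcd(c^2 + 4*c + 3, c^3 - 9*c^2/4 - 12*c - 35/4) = c + 1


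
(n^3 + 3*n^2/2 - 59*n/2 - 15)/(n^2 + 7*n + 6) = (2*n^2 - 9*n - 5)/(2*(n + 1))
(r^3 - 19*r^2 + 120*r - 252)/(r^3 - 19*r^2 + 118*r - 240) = (r^2 - 13*r + 42)/(r^2 - 13*r + 40)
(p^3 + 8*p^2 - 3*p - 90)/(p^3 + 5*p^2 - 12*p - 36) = (p + 5)/(p + 2)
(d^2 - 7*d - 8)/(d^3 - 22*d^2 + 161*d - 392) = (d + 1)/(d^2 - 14*d + 49)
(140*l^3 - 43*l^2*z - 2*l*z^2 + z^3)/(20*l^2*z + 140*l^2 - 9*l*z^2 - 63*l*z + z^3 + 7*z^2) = (7*l + z)/(z + 7)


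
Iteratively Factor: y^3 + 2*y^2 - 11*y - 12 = (y + 4)*(y^2 - 2*y - 3) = (y - 3)*(y + 4)*(y + 1)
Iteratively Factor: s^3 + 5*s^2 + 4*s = (s + 4)*(s^2 + s) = s*(s + 4)*(s + 1)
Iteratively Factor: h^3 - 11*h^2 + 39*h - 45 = (h - 3)*(h^2 - 8*h + 15) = (h - 3)^2*(h - 5)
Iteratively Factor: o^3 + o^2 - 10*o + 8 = (o - 2)*(o^2 + 3*o - 4) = (o - 2)*(o + 4)*(o - 1)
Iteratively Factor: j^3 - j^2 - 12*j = (j - 4)*(j^2 + 3*j) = j*(j - 4)*(j + 3)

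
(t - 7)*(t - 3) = t^2 - 10*t + 21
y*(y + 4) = y^2 + 4*y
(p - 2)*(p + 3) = p^2 + p - 6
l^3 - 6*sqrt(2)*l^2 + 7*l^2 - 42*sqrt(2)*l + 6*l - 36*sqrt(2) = (l + 1)*(l + 6)*(l - 6*sqrt(2))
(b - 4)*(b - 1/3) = b^2 - 13*b/3 + 4/3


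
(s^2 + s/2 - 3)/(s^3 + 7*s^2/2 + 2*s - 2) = (2*s - 3)/(2*s^2 + 3*s - 2)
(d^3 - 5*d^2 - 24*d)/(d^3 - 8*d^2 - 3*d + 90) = d*(d - 8)/(d^2 - 11*d + 30)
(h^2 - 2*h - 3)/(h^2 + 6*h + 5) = (h - 3)/(h + 5)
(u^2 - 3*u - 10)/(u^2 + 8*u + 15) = (u^2 - 3*u - 10)/(u^2 + 8*u + 15)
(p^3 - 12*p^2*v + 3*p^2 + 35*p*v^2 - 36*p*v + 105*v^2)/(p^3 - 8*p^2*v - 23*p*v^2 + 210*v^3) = (p^2 - 5*p*v + 3*p - 15*v)/(p^2 - p*v - 30*v^2)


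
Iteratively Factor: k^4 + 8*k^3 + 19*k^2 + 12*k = (k)*(k^3 + 8*k^2 + 19*k + 12) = k*(k + 4)*(k^2 + 4*k + 3) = k*(k + 3)*(k + 4)*(k + 1)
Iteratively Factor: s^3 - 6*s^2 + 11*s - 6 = (s - 1)*(s^2 - 5*s + 6) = (s - 2)*(s - 1)*(s - 3)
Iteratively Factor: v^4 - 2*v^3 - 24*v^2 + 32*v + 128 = (v - 4)*(v^3 + 2*v^2 - 16*v - 32) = (v - 4)*(v + 4)*(v^2 - 2*v - 8) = (v - 4)^2*(v + 4)*(v + 2)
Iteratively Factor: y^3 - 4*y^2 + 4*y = (y - 2)*(y^2 - 2*y) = y*(y - 2)*(y - 2)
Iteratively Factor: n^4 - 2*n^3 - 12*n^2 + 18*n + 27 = (n + 3)*(n^3 - 5*n^2 + 3*n + 9) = (n - 3)*(n + 3)*(n^2 - 2*n - 3) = (n - 3)*(n + 1)*(n + 3)*(n - 3)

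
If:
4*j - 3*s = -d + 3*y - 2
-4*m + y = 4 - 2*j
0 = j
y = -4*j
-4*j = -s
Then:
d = -2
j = 0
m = -1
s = 0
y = 0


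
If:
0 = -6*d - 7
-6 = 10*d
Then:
No Solution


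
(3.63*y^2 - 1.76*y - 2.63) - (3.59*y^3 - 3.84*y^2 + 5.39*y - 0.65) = -3.59*y^3 + 7.47*y^2 - 7.15*y - 1.98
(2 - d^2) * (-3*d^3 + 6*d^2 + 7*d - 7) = 3*d^5 - 6*d^4 - 13*d^3 + 19*d^2 + 14*d - 14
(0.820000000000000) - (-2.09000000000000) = 2.91000000000000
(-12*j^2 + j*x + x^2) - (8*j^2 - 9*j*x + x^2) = -20*j^2 + 10*j*x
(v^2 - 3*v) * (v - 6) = v^3 - 9*v^2 + 18*v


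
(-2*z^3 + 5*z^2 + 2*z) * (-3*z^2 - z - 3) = 6*z^5 - 13*z^4 - 5*z^3 - 17*z^2 - 6*z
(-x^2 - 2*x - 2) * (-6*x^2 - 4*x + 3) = 6*x^4 + 16*x^3 + 17*x^2 + 2*x - 6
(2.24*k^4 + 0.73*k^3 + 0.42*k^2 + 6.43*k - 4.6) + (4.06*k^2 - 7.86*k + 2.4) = 2.24*k^4 + 0.73*k^3 + 4.48*k^2 - 1.43*k - 2.2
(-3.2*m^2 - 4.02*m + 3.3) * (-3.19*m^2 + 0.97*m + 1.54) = 10.208*m^4 + 9.7198*m^3 - 19.3544*m^2 - 2.9898*m + 5.082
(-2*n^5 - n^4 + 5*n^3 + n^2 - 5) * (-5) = 10*n^5 + 5*n^4 - 25*n^3 - 5*n^2 + 25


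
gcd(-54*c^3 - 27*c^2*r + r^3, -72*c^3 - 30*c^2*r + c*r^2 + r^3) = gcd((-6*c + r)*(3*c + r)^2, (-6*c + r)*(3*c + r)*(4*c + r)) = -18*c^2 - 3*c*r + r^2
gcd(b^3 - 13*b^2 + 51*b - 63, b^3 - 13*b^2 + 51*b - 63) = b^3 - 13*b^2 + 51*b - 63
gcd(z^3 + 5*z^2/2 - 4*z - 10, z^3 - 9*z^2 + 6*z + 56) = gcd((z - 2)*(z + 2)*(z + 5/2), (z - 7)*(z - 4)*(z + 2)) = z + 2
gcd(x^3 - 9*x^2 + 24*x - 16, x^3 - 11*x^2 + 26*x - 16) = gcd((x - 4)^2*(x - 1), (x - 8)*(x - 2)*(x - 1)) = x - 1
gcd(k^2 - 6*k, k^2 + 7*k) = k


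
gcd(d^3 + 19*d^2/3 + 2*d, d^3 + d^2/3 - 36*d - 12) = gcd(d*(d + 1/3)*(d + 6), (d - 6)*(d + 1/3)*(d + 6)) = d^2 + 19*d/3 + 2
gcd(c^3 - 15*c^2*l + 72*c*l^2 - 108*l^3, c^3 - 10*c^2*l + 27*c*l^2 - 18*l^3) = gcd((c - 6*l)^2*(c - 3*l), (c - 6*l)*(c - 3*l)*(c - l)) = c^2 - 9*c*l + 18*l^2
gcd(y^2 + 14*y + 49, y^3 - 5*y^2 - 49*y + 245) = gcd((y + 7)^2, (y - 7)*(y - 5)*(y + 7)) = y + 7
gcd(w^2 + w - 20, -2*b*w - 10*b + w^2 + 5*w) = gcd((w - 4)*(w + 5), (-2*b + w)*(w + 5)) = w + 5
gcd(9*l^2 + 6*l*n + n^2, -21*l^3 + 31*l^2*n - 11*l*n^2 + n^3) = 1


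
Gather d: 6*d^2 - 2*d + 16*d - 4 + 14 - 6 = 6*d^2 + 14*d + 4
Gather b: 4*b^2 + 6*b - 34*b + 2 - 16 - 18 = 4*b^2 - 28*b - 32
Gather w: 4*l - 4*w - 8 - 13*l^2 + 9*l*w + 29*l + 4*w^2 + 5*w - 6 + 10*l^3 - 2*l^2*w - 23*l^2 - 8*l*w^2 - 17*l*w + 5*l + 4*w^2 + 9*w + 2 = 10*l^3 - 36*l^2 + 38*l + w^2*(8 - 8*l) + w*(-2*l^2 - 8*l + 10) - 12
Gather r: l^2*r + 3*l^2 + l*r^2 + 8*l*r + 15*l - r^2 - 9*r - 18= 3*l^2 + 15*l + r^2*(l - 1) + r*(l^2 + 8*l - 9) - 18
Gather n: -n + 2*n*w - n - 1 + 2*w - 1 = n*(2*w - 2) + 2*w - 2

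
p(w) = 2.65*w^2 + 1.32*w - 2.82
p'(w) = 5.3*w + 1.32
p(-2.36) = 8.82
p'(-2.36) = -11.19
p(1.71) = 7.19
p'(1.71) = 10.38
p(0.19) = -2.47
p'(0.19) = 2.33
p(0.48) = -1.58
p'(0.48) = 3.86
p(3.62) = 36.69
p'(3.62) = 20.51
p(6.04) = 101.83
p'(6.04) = 33.33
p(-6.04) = 85.88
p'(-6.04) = -30.69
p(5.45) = 83.09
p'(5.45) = 30.20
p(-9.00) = 199.95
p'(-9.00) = -46.38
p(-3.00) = 17.07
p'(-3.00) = -14.58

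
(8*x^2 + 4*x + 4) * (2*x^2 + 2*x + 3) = 16*x^4 + 24*x^3 + 40*x^2 + 20*x + 12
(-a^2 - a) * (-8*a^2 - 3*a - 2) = 8*a^4 + 11*a^3 + 5*a^2 + 2*a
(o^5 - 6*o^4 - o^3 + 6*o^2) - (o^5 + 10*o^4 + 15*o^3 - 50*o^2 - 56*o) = -16*o^4 - 16*o^3 + 56*o^2 + 56*o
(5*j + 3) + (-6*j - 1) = 2 - j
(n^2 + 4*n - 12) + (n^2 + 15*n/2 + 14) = 2*n^2 + 23*n/2 + 2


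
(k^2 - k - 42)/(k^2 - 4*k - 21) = (k + 6)/(k + 3)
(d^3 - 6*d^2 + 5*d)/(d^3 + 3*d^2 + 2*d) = (d^2 - 6*d + 5)/(d^2 + 3*d + 2)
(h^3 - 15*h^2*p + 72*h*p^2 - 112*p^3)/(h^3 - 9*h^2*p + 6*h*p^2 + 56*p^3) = (h - 4*p)/(h + 2*p)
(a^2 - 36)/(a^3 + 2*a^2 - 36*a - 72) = 1/(a + 2)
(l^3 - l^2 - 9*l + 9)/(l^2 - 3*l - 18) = (l^2 - 4*l + 3)/(l - 6)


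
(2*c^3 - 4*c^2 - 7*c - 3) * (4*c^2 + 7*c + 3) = 8*c^5 - 2*c^4 - 50*c^3 - 73*c^2 - 42*c - 9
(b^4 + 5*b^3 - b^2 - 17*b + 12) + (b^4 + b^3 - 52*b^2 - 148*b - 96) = 2*b^4 + 6*b^3 - 53*b^2 - 165*b - 84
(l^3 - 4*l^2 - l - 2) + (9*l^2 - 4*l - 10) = l^3 + 5*l^2 - 5*l - 12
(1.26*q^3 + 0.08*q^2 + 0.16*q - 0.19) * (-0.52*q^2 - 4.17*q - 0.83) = -0.6552*q^5 - 5.2958*q^4 - 1.4626*q^3 - 0.6348*q^2 + 0.6595*q + 0.1577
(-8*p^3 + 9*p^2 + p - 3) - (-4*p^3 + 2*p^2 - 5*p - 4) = -4*p^3 + 7*p^2 + 6*p + 1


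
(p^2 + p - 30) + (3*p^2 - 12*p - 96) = 4*p^2 - 11*p - 126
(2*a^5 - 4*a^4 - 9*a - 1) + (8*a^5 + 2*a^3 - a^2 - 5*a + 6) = 10*a^5 - 4*a^4 + 2*a^3 - a^2 - 14*a + 5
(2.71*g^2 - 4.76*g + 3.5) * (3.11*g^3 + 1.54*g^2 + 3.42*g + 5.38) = 8.4281*g^5 - 10.6302*g^4 + 12.8228*g^3 + 3.6906*g^2 - 13.6388*g + 18.83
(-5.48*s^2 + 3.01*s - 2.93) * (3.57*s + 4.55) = -19.5636*s^3 - 14.1883*s^2 + 3.2354*s - 13.3315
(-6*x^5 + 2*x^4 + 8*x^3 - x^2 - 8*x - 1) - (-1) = -6*x^5 + 2*x^4 + 8*x^3 - x^2 - 8*x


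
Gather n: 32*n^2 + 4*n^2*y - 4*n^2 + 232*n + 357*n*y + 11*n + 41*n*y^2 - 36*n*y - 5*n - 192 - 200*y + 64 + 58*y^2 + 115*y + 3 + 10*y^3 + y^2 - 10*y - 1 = n^2*(4*y + 28) + n*(41*y^2 + 321*y + 238) + 10*y^3 + 59*y^2 - 95*y - 126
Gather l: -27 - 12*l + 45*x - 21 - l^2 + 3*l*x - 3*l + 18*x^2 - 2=-l^2 + l*(3*x - 15) + 18*x^2 + 45*x - 50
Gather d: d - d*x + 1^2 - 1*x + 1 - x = d*(1 - x) - 2*x + 2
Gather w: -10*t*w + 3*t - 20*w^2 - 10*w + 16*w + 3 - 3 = 3*t - 20*w^2 + w*(6 - 10*t)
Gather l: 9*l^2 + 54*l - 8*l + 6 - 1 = 9*l^2 + 46*l + 5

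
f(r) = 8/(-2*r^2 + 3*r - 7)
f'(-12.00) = 0.00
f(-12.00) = -0.02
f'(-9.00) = -0.00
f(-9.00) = -0.04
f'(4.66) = 0.09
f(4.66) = -0.22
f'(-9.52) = -0.01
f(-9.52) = -0.04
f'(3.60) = 0.19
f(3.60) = -0.36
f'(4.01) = 0.14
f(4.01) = -0.29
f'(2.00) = 0.49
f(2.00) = -0.89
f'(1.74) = 0.52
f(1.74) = -1.02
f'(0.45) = -0.26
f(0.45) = -1.32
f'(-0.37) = -0.51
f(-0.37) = -0.95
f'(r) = 8*(4*r - 3)/(-2*r^2 + 3*r - 7)^2 = 8*(4*r - 3)/(2*r^2 - 3*r + 7)^2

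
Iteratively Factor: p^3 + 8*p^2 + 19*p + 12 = (p + 4)*(p^2 + 4*p + 3) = (p + 3)*(p + 4)*(p + 1)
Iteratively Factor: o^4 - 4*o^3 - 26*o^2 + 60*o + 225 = (o + 3)*(o^3 - 7*o^2 - 5*o + 75) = (o - 5)*(o + 3)*(o^2 - 2*o - 15) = (o - 5)^2*(o + 3)*(o + 3)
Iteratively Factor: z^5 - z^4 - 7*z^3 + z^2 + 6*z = (z - 1)*(z^4 - 7*z^2 - 6*z) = (z - 3)*(z - 1)*(z^3 + 3*z^2 + 2*z) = (z - 3)*(z - 1)*(z + 2)*(z^2 + z) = z*(z - 3)*(z - 1)*(z + 2)*(z + 1)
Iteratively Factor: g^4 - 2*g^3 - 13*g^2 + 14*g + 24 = (g - 2)*(g^3 - 13*g - 12) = (g - 2)*(g + 1)*(g^2 - g - 12) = (g - 2)*(g + 1)*(g + 3)*(g - 4)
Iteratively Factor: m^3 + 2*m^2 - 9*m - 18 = (m + 2)*(m^2 - 9) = (m - 3)*(m + 2)*(m + 3)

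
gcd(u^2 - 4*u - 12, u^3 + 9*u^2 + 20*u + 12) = u + 2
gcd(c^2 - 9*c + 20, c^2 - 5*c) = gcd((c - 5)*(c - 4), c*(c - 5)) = c - 5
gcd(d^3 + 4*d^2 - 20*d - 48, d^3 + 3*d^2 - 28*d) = d - 4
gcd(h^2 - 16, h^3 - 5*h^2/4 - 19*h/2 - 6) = h - 4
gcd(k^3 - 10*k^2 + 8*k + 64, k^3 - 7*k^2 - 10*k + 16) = k^2 - 6*k - 16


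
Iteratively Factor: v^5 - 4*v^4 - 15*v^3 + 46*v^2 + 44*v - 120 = (v + 3)*(v^4 - 7*v^3 + 6*v^2 + 28*v - 40) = (v - 2)*(v + 3)*(v^3 - 5*v^2 - 4*v + 20) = (v - 2)^2*(v + 3)*(v^2 - 3*v - 10) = (v - 2)^2*(v + 2)*(v + 3)*(v - 5)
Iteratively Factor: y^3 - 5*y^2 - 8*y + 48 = (y + 3)*(y^2 - 8*y + 16) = (y - 4)*(y + 3)*(y - 4)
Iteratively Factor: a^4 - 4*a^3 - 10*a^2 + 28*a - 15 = (a - 1)*(a^3 - 3*a^2 - 13*a + 15) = (a - 1)*(a + 3)*(a^2 - 6*a + 5) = (a - 1)^2*(a + 3)*(a - 5)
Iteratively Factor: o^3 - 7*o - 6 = (o + 2)*(o^2 - 2*o - 3) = (o - 3)*(o + 2)*(o + 1)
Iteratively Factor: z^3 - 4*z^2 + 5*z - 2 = (z - 1)*(z^2 - 3*z + 2) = (z - 2)*(z - 1)*(z - 1)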